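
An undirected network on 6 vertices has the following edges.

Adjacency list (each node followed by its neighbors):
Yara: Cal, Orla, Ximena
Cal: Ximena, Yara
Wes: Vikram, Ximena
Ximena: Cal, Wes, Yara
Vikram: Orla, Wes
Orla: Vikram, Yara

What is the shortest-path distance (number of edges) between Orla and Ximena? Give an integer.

One shortest route is Orla – Yara – Ximena, which uses 2 edges, and Orla and Ximena are not directly tied, so nothing shorter exists. So d(Orla,Ximena) = 2.

2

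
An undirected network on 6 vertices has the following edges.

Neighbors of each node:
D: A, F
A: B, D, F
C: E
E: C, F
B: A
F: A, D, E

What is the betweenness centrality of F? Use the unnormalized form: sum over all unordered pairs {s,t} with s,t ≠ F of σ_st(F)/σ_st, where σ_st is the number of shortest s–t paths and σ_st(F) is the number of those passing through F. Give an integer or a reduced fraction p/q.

6

Pairs whose geodesics pass through F — B–C: 1; B–E: 1; D–C: 1; D–E: 1; A–C: 1; A–E: 1.
All other pairs contribute 0.
Summing the contributions gives betweenness(F) = 6.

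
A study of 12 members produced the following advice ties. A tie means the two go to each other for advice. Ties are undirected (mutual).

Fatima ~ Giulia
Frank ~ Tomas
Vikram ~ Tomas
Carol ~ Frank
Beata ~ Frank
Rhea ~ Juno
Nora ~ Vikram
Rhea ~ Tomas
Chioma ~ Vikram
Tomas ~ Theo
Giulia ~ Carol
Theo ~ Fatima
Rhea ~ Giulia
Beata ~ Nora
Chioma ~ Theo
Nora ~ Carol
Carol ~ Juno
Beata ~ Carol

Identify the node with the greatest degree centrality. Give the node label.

Degrees — Beata:3, Carol:5, Chioma:2, Fatima:2, Frank:3, Giulia:3, Juno:2, Nora:3, Rhea:3, Theo:3, Tomas:4, Vikram:3.
The maximum is 5, attained only by Carol.

Carol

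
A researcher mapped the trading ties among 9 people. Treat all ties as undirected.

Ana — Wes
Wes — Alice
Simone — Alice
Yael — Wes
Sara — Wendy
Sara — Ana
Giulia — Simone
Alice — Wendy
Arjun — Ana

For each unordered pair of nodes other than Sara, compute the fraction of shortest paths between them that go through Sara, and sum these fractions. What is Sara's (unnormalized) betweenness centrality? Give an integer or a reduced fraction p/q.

2

Pairs whose geodesics pass through Sara — Ana–Wendy: 1; Wendy–Arjun: 1.
All other pairs contribute 0.
Summing the contributions gives betweenness(Sara) = 2.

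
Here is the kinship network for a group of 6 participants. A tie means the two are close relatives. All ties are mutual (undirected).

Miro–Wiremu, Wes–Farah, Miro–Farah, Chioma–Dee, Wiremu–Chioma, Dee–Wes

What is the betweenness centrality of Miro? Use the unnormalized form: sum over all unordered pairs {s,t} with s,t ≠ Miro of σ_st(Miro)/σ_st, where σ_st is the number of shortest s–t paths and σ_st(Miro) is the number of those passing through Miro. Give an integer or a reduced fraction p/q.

2

Pairs whose geodesics pass through Miro — Wiremu–Wes: 1/2; Wiremu–Farah: 1; Chioma–Farah: 1/2.
All other pairs contribute 0.
Summing the contributions gives betweenness(Miro) = 2.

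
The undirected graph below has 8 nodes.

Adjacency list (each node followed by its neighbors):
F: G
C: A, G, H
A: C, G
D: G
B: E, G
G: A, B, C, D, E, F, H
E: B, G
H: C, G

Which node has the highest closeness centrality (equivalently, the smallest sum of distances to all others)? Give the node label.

G

Farness (sum of distances to all others) for each node — A:12, B:12, C:11, D:13, E:12, F:13, G:7, H:12.
The smallest farness is 7, for G, so G has the highest closeness.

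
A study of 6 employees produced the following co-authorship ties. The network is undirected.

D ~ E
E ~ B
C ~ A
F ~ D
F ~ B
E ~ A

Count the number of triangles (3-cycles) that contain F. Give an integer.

F's neighbors are B and D, but none of them are tied to each other, so no triangle contains F.

0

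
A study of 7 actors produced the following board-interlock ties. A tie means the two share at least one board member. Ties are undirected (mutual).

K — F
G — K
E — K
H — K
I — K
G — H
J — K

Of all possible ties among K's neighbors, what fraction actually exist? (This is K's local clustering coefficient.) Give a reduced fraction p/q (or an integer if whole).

1/15

K's neighbors: E, F, G, H, I, and J (k = 6).
Possible neighbor pairs: C(6,2) = 15. Edges among them: G–H → e = 1.
Clustering(K) = 1/15.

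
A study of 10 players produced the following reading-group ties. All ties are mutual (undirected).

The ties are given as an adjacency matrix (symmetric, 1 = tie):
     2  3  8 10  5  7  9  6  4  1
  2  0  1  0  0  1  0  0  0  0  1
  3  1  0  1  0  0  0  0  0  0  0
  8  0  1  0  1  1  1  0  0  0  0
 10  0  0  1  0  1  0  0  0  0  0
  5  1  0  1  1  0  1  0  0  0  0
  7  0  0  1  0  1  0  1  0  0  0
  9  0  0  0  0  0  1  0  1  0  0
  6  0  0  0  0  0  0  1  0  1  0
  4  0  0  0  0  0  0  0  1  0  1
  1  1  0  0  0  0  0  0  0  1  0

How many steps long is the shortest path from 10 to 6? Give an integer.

4

One shortest route is 10 – 8 – 7 – 9 – 6, which uses 4 edges, and at distance 3 from 10 we only reach {1, 9}, which does not include 6. So d(10,6) = 4.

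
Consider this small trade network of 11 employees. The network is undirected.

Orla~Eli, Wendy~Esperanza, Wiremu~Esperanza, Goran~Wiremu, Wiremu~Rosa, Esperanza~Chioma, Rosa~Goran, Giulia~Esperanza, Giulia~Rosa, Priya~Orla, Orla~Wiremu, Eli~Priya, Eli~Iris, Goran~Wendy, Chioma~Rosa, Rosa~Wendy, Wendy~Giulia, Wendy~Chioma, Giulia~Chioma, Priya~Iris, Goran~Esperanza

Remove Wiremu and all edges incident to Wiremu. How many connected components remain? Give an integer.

2

Without Wiremu, the remaining ties split the others into: {Eli, Iris, Orla, Priya}; {Chioma, Esperanza, Giulia, Goran, Rosa, Wendy}.
That's 2 separate components.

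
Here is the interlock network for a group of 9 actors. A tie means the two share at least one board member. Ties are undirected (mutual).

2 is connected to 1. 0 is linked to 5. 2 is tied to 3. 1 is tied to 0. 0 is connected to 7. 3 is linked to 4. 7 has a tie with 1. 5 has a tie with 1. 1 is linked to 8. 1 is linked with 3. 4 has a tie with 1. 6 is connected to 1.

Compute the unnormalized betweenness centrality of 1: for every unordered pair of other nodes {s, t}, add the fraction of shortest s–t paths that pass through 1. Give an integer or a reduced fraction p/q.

23

Pairs whose geodesics pass through 1 — 8–0: 1; 8–7: 1; 8–3: 1; 8–6: 1; 8–5: 1; 8–4: 1; 8–2: 1; 0–3: 1; 0–6: 1; 0–4: 1; 0–2: 1; 7–3: 1; 7–6: 1; 7–5: 1/2 … (+10 more pairs).
All other pairs contribute 0.
Summing the contributions gives betweenness(1) = 23.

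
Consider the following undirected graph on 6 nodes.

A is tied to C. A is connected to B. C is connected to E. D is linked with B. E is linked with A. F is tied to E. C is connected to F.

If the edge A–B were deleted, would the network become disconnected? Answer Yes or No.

Yes

Without the A–B edge there is no alternate route between A and B, so the network disconnects. It is a bridge.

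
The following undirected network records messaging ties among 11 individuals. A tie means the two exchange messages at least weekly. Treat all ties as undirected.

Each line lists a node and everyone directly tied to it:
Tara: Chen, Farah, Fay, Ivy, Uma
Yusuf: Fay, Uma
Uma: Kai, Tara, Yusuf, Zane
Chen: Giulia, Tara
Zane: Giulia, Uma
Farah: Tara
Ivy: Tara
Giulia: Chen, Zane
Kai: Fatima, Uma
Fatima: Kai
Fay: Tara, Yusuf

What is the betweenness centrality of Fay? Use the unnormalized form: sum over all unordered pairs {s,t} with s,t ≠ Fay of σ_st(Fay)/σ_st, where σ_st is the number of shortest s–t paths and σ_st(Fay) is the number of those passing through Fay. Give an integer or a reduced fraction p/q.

Pairs whose geodesics pass through Fay — Farah–Yusuf: 1/2; Yusuf–Tara: 1/2; Yusuf–Chen: 1/2; Yusuf–Ivy: 1/2.
All other pairs contribute 0.
Summing the contributions gives betweenness(Fay) = 2.

2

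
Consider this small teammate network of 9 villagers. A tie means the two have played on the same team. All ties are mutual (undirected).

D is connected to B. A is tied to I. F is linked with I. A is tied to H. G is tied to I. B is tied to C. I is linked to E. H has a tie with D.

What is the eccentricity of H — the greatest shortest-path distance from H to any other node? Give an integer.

Distances from H: A:1, B:2, C:3, D:1, E:3, F:3, G:3, I:2.
The largest is 3 (to C, F, E, and G), so the eccentricity of H is 3.

3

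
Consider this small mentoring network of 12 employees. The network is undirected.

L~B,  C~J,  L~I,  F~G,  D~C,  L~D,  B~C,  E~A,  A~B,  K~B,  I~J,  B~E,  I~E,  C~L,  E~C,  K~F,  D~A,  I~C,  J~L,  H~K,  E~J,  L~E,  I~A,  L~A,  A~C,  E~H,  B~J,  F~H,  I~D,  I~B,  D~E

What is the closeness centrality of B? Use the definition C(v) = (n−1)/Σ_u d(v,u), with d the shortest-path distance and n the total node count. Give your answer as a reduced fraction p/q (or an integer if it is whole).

11/16

Distances from B: A:1, C:1, D:2, E:1, F:2, G:3, H:2, I:1, J:1, K:1, L:1. Sum = 16.
n = 12, so closeness = 11/16.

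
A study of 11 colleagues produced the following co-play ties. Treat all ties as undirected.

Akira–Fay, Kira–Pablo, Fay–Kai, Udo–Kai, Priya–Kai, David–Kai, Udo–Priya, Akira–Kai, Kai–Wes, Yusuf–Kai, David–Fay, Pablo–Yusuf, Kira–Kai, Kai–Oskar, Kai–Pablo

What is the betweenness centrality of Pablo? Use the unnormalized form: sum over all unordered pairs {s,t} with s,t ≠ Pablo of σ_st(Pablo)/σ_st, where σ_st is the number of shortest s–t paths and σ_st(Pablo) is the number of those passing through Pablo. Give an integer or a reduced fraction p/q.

1/2

Pairs whose geodesics pass through Pablo — Yusuf–Kira: 1/2.
All other pairs contribute 0.
Summing the contributions gives betweenness(Pablo) = 1/2.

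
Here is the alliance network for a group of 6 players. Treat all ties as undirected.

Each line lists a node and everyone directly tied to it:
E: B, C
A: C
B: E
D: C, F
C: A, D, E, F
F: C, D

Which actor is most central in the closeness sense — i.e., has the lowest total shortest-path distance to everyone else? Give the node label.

C

Farness (sum of distances to all others) for each node — A:10, B:12, C:6, D:9, E:8, F:9.
The smallest farness is 6, for C, so C has the highest closeness.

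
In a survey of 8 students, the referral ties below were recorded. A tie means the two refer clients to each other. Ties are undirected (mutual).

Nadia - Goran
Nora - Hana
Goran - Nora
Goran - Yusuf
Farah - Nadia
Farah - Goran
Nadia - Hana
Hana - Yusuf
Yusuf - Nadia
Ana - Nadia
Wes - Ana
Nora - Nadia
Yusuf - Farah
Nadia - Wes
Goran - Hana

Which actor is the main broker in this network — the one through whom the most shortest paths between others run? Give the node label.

Unnormalized betweenness of each node: Ana:0, Farah:0, Goran:7/6, Hana:1/3, Nadia:67/6, Nora:0, Wes:0, Yusuf:1/3.
Nadia has the largest value, 67/6, making it the main broker — the node through which the most shortest paths run.

Nadia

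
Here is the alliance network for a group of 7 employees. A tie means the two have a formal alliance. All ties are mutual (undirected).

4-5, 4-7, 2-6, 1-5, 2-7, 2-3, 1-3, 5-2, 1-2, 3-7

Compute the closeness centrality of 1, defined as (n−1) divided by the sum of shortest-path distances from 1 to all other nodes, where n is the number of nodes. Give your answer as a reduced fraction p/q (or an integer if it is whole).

Distances from 1: 2:1, 3:1, 4:2, 5:1, 6:2, 7:2. Sum = 9.
n = 7, so closeness = 6/9 = 2/3.

2/3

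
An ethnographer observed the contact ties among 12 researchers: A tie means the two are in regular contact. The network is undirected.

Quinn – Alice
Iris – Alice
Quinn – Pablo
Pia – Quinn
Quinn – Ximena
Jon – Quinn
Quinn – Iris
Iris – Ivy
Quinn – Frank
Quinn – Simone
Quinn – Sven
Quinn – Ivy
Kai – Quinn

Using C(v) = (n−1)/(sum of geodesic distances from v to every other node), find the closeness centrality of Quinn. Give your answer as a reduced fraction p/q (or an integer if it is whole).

1

Distances from Quinn: Alice:1, Frank:1, Iris:1, Ivy:1, Jon:1, Kai:1, Pablo:1, Pia:1, Simone:1, Sven:1, Ximena:1. Sum = 11.
n = 12, so closeness = 11/11 = 1.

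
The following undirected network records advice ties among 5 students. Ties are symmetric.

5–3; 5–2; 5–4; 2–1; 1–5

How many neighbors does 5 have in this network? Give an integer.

4

5 is directly tied to 1, 2, 3, and 4. That is 4 neighbors, so the degree of 5 is 4.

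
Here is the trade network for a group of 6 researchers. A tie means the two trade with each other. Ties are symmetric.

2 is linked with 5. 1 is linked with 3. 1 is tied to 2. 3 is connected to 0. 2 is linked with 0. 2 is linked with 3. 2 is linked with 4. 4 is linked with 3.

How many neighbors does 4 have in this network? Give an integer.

4 is directly tied to 2 and 3. That is 2 neighbors, so the degree of 4 is 2.

2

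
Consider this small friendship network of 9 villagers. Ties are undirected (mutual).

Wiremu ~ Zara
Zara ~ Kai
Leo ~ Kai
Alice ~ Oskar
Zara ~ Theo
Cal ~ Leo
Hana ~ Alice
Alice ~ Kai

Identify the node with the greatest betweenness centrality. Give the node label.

Kai

Unnormalized betweenness of each node: Alice:13, Cal:0, Hana:0, Kai:21, Leo:7, Oskar:0, Theo:0, Wiremu:0, Zara:13.
Kai has the largest value, 21, making it the main broker — the node through which the most shortest paths run.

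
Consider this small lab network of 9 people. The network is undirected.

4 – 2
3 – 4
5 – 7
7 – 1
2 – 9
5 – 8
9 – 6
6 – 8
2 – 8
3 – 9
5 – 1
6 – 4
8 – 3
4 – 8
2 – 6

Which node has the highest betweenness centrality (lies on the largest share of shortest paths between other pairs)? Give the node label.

Unnormalized betweenness of each node: 1:0, 2:5/3, 3:5/3, 4:2/3, 5:12, 6:5/3, 7:0, 8:47/3, 9:2/3.
8 has the largest value, 47/3, making it the main broker — the node through which the most shortest paths run.

8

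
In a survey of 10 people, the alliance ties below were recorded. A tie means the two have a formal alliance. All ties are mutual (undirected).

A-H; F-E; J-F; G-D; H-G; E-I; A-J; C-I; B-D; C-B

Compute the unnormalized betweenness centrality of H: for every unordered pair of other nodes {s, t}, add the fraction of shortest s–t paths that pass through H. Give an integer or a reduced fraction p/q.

8

Pairs whose geodesics pass through H — J–G: 1; J–D: 1; J–B: 1/2; A–G: 1; A–D: 1; A–B: 1; A–C: 1/2; G–E: 1/2; G–F: 1; D–F: 1/2.
All other pairs contribute 0.
Summing the contributions gives betweenness(H) = 8.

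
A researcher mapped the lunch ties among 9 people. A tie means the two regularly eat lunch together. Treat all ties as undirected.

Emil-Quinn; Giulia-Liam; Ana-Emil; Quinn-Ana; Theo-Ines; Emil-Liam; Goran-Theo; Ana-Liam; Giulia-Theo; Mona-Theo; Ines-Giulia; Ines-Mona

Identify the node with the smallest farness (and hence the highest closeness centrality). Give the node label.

Giulia

Farness (sum of distances to all others) for each node — Ana:19, Emil:19, Giulia:14, Goran:23, Ines:17, Liam:15, Mona:22, Quinn:25, Theo:16.
The smallest farness is 14, for Giulia, so Giulia has the highest closeness.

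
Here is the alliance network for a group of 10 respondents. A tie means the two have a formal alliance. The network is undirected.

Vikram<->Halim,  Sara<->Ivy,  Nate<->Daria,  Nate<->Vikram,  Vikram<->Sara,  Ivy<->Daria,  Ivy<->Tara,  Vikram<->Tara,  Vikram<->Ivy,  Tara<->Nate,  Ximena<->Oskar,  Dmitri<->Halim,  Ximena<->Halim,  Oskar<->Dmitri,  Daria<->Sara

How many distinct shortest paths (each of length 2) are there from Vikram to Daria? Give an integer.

The shortest distance is 2. The length-2 paths are: Vikram–Sara–Daria; Vikram–Ivy–Daria; Vikram–Nate–Daria.
That gives 3 distinct shortest paths.

3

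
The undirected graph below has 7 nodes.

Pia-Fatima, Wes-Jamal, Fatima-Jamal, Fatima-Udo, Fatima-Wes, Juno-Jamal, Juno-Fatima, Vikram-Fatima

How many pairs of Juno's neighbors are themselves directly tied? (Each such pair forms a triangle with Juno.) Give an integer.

Juno's neighbors: Fatima and Jamal.
Neighbor pairs that are themselves tied: Juno–Fatima–Jamal. Each forms one triangle with Juno, for 1 in total.

1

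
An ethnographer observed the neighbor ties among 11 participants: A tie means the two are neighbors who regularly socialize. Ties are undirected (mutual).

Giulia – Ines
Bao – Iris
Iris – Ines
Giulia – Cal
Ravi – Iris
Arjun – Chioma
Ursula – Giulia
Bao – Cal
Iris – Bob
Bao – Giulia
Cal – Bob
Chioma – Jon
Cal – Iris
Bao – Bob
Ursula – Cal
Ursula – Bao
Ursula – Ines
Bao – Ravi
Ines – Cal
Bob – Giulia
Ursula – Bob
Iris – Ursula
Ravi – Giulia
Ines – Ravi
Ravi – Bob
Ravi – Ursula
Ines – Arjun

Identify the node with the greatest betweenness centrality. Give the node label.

Unnormalized betweenness of each node: Arjun:16, Bao:1/3, Bob:1/3, Cal:53/30, Chioma:9, Giulia:53/30, Ines:64/3, Iris:53/30, Jon:0, Ravi:53/30, Ursula:29/15.
Ines has the largest value, 64/3, making it the main broker — the node through which the most shortest paths run.

Ines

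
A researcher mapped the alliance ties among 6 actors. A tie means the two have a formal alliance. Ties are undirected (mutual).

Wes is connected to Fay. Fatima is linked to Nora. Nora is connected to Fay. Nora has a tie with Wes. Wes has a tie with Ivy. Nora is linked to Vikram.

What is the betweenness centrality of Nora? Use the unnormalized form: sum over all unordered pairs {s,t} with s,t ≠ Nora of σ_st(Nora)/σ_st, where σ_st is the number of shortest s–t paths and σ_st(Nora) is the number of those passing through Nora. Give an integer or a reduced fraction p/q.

7

Pairs whose geodesics pass through Nora — Ivy–Fatima: 1; Ivy–Vikram: 1; Wes–Fatima: 1; Wes–Vikram: 1; Fay–Fatima: 1; Fay–Vikram: 1; Fatima–Vikram: 1.
All other pairs contribute 0.
Summing the contributions gives betweenness(Nora) = 7.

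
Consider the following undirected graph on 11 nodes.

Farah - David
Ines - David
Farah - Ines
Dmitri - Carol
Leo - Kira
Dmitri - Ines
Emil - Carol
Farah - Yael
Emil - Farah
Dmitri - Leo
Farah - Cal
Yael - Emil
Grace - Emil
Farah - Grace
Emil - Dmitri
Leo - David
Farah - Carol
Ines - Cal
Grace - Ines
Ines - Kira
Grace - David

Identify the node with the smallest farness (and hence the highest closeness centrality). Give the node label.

Farah

Farness (sum of distances to all others) for each node — Cal:19, Carol:18, David:16, Dmitri:16, Emil:16, Farah:13, Grace:16, Ines:14, Kira:21, Leo:19, Yael:20.
The smallest farness is 13, for Farah, so Farah has the highest closeness.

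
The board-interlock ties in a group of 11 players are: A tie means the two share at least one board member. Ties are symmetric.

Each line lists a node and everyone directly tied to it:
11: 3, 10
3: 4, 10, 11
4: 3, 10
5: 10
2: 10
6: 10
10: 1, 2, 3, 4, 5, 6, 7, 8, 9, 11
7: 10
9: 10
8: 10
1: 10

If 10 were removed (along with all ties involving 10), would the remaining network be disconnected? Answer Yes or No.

Removing 10 leaves {7} with no path to {3, 4, and 11}, so the network splits into 8 components. 10 is a cut vertex.

Yes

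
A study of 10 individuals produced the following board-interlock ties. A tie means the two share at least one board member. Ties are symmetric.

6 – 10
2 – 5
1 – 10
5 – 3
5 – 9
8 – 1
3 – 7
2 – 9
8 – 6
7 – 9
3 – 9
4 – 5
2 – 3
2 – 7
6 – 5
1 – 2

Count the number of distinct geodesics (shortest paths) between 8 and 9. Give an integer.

2

The shortest distance is 3. The length-3 paths are: 8–1–2–9; 8–6–5–9.
That gives 2 distinct shortest paths.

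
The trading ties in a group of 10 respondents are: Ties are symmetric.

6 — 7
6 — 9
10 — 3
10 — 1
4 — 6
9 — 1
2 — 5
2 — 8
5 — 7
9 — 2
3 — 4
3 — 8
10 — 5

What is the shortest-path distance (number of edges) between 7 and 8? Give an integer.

One shortest route is 7 – 5 – 2 – 8, which uses 3 edges, and at distance 2 from 7 we only reach {2, 4, 9, 10}, which does not include 8. So d(7,8) = 3.

3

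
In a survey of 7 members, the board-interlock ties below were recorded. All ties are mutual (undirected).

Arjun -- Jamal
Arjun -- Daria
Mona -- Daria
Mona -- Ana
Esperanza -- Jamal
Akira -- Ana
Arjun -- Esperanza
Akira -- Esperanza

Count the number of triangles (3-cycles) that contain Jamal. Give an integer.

Jamal's neighbors: Arjun and Esperanza.
Neighbor pairs that are themselves tied: Jamal–Arjun–Esperanza. Each forms one triangle with Jamal, for 1 in total.

1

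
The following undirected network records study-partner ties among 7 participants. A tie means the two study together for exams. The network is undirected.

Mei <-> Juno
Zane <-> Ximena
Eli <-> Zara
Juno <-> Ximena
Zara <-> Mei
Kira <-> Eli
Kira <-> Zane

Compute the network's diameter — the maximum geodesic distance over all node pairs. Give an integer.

3

Eccentricity of each node (its greatest distance to any other): Eli:3, Juno:3, Kira:3, Mei:3, Ximena:3, Zane:3, Zara:3.
The maximum eccentricity is 3, realized for instance by the pair Zara–Ximena via Zara – Mei – Juno – Ximena. So the diameter is 3.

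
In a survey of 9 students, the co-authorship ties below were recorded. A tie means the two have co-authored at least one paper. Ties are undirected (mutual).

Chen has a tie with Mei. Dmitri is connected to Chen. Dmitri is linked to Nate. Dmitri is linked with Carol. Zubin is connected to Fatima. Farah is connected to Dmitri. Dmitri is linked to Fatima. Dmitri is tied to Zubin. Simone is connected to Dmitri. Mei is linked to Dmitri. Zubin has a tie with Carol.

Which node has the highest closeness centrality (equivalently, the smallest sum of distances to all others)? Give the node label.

Farness (sum of distances to all others) for each node — Carol:14, Chen:14, Dmitri:8, Farah:15, Fatima:14, Mei:14, Nate:15, Simone:15, Zubin:13.
The smallest farness is 8, for Dmitri, so Dmitri has the highest closeness.

Dmitri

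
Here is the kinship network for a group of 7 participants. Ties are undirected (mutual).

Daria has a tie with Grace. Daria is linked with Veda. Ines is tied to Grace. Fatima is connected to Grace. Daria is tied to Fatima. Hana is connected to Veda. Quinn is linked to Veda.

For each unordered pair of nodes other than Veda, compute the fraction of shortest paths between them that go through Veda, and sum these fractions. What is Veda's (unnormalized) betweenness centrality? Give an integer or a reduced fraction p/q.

Pairs whose geodesics pass through Veda — Quinn–Grace: 1; Quinn–Hana: 1; Quinn–Ines: 1; Quinn–Fatima: 1; Quinn–Daria: 1; Grace–Hana: 1; Hana–Ines: 1; Hana–Fatima: 1; Hana–Daria: 1.
All other pairs contribute 0.
Summing the contributions gives betweenness(Veda) = 9.

9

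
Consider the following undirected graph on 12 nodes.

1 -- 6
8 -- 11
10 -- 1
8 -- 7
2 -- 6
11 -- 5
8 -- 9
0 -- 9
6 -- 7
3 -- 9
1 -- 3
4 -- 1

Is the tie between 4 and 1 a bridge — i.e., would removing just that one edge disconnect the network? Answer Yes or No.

Yes

Without the 4–1 edge there is no alternate route between 4 and 1, so the network disconnects. It is a bridge.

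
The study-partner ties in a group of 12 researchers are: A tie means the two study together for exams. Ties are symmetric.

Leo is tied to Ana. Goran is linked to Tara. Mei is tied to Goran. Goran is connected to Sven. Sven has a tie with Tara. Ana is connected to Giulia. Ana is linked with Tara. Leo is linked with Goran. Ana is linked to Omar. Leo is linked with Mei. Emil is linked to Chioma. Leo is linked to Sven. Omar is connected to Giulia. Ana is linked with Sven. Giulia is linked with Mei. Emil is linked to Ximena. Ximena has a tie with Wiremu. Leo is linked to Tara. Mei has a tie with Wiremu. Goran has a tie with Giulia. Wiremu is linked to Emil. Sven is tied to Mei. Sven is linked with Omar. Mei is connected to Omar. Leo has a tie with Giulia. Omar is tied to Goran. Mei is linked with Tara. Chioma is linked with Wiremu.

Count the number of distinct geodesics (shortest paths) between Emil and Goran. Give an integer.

The shortest distance is 3, and the only length-3 path is Emil–Wiremu–Mei–Goran. So there is exactly 1 shortest path.

1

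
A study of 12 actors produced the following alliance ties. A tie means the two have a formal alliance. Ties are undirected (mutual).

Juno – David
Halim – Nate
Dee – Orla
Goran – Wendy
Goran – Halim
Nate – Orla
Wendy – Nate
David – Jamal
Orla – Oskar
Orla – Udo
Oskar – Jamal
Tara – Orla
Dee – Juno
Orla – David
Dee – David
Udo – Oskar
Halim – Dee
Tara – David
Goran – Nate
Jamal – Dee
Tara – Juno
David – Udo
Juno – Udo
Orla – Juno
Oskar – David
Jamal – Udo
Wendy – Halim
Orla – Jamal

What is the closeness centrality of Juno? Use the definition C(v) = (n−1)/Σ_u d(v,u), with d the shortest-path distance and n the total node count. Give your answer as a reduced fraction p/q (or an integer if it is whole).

11/19

Distances from Juno: David:1, Dee:1, Goran:3, Halim:2, Jamal:2, Nate:2, Orla:1, Oskar:2, Tara:1, Udo:1, Wendy:3. Sum = 19.
n = 12, so closeness = 11/19.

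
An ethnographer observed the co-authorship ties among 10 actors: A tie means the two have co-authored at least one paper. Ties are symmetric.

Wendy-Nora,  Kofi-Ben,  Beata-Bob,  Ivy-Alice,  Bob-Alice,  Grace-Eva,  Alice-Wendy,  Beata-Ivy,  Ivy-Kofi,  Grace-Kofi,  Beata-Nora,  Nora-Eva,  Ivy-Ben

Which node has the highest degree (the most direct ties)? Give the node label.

Degrees — Alice:3, Beata:3, Ben:2, Bob:2, Eva:2, Grace:2, Ivy:4, Kofi:3, Nora:3, Wendy:2.
The maximum is 4, attained only by Ivy.

Ivy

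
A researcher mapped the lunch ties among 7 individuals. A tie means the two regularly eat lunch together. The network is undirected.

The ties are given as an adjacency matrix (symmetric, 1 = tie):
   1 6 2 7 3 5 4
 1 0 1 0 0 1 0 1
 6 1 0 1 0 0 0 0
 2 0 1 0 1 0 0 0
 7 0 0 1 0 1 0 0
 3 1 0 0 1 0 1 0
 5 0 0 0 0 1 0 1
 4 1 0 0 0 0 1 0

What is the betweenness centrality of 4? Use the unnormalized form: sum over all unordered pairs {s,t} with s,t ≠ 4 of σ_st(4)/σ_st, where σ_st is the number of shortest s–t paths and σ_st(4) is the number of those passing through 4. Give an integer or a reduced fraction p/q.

1

Pairs whose geodesics pass through 4 — 1–5: 1/2; 6–5: 1/2.
All other pairs contribute 0.
Summing the contributions gives betweenness(4) = 1.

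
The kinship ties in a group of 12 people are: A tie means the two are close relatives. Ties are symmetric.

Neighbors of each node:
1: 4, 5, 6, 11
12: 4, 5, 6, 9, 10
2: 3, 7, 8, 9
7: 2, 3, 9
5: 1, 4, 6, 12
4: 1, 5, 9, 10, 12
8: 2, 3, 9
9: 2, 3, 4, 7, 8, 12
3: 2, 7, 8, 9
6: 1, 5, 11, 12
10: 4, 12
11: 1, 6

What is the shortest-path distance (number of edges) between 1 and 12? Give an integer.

2

One shortest route is 1 – 6 – 12, which uses 2 edges, and 1 and 12 are not directly tied, so nothing shorter exists. So d(1,12) = 2.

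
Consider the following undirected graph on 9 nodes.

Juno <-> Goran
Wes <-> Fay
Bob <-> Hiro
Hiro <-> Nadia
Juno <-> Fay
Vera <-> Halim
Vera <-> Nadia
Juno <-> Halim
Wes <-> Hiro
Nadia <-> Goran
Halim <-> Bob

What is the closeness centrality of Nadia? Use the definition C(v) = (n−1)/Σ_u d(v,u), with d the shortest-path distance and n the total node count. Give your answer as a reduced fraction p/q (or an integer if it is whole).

4/7

Distances from Nadia: Bob:2, Fay:3, Goran:1, Halim:2, Hiro:1, Juno:2, Vera:1, Wes:2. Sum = 14.
n = 9, so closeness = 8/14 = 4/7.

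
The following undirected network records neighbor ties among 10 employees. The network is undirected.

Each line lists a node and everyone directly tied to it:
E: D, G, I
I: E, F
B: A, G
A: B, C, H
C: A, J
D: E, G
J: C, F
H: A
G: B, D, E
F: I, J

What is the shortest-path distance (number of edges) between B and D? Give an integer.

2

One shortest route is B – G – D, which uses 2 edges, and B and D are not directly tied, so nothing shorter exists. So d(B,D) = 2.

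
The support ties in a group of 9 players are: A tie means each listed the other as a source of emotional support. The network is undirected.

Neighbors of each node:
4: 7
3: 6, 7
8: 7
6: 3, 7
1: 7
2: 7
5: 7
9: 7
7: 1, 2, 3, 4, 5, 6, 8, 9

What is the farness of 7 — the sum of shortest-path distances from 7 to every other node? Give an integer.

8

Distances from 7: 1:1, 2:1, 3:1, 4:1, 5:1, 6:1, 8:1, 9:1.
Sum = 1 + 1 + 1 + 1 + 1 + 1 + 1 + 1 = 8.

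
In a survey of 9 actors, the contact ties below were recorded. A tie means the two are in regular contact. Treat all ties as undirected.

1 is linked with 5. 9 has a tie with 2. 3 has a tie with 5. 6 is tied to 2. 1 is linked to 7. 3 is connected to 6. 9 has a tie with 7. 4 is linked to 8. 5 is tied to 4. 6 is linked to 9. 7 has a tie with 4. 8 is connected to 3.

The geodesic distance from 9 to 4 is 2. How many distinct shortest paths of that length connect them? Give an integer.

1

The shortest distance is 2, and the only length-2 path is 9–7–4. So there is exactly 1 shortest path.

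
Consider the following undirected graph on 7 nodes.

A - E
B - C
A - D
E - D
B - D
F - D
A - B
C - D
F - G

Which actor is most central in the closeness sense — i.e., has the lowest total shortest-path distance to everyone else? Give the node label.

D

Farness (sum of distances to all others) for each node — A:10, B:10, C:11, D:7, E:11, F:10, G:15.
The smallest farness is 7, for D, so D has the highest closeness.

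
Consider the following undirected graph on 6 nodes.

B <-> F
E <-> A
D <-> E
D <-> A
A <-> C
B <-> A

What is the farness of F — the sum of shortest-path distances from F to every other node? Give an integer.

Distances from F: A:2, B:1, C:3, D:3, E:3.
Sum = 2 + 1 + 3 + 3 + 3 = 12.

12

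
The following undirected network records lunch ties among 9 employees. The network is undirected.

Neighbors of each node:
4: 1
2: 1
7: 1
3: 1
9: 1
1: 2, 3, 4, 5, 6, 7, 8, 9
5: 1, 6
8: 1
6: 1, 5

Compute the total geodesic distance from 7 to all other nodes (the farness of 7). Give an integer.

15

Distances from 7: 1:1, 2:2, 3:2, 4:2, 5:2, 6:2, 8:2, 9:2.
Sum = 1 + 2 + 2 + 2 + 2 + 2 + 2 + 2 = 15.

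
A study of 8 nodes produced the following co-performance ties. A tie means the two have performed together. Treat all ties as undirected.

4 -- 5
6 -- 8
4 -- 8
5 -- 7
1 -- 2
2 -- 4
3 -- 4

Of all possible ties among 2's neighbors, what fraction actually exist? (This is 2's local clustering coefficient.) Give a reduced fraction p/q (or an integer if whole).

0

2's neighbors: 1 and 4 (k = 2).
Possible neighbor pairs: C(2,2) = 1. Edges among them: none → e = 0.
Clustering(2) = 0/1.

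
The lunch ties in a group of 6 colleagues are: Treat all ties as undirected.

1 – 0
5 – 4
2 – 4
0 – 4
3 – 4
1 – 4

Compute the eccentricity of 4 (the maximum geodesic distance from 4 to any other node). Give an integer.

Distances from 4: 0:1, 1:1, 2:1, 3:1, 5:1.
The largest is 1 (to 3, 0, 1, 5, and 2), so the eccentricity of 4 is 1.

1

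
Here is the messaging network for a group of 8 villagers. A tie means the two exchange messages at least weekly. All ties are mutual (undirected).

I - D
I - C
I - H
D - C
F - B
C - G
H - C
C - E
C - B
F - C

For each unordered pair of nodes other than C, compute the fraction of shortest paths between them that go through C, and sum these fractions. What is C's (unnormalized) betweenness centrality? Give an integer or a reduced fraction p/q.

Pairs whose geodesics pass through C — F–I: 1; F–H: 1; F–D: 1; F–G: 1; F–E: 1; I–G: 1; I–B: 1; I–E: 1; H–D: 1/2; H–G: 1; H–B: 1; H–E: 1; D–G: 1; D–B: 1 … (+4 more pairs).
All other pairs contribute 0.
Summing the contributions gives betweenness(C) = 35/2.

35/2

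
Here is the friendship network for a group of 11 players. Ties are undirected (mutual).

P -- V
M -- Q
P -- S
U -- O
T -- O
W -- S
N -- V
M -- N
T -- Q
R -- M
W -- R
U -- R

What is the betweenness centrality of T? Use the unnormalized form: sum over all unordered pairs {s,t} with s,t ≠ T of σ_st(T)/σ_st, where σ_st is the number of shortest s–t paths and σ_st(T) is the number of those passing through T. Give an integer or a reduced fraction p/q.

Pairs whose geodesics pass through T — U–Q: 1/2; O–Q: 1; O–M: 1/2; O–N: 1/2; O–V: 1/2.
All other pairs contribute 0.
Summing the contributions gives betweenness(T) = 3.

3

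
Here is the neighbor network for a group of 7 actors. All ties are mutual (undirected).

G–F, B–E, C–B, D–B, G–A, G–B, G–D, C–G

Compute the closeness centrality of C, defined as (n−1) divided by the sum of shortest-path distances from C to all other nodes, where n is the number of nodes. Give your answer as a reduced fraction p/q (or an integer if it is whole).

3/5

Distances from C: A:2, B:1, D:2, E:2, F:2, G:1. Sum = 10.
n = 7, so closeness = 6/10 = 3/5.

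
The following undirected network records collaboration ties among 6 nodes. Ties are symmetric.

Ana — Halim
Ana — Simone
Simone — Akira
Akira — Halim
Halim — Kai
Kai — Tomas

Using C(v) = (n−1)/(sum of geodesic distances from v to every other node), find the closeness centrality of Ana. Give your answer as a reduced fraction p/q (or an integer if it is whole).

5/9

Distances from Ana: Akira:2, Halim:1, Kai:2, Simone:1, Tomas:3. Sum = 9.
n = 6, so closeness = 5/9.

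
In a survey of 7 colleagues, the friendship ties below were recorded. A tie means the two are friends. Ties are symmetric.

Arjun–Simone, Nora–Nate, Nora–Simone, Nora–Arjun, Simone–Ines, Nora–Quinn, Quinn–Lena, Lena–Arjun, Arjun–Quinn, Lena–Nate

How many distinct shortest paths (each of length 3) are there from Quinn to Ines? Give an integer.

2

The shortest distance is 3. The length-3 paths are: Quinn–Nora–Simone–Ines; Quinn–Arjun–Simone–Ines.
That gives 2 distinct shortest paths.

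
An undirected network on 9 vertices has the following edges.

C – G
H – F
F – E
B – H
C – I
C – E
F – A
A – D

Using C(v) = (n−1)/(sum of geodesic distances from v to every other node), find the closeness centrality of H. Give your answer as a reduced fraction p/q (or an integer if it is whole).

2/5

Distances from H: A:2, B:1, C:3, D:3, E:2, F:1, G:4, I:4. Sum = 20.
n = 9, so closeness = 8/20 = 2/5.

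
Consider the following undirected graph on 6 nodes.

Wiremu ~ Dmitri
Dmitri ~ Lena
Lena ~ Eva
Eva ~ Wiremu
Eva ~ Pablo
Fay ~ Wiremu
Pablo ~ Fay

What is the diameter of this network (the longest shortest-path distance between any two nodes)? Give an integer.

Eccentricity of each node (its greatest distance to any other): Dmitri:3, Eva:2, Fay:3, Lena:3, Pablo:3, Wiremu:2.
The maximum eccentricity is 3, realized for instance by the pair Lena–Fay via Lena – Eva – Pablo – Fay. So the diameter is 3.

3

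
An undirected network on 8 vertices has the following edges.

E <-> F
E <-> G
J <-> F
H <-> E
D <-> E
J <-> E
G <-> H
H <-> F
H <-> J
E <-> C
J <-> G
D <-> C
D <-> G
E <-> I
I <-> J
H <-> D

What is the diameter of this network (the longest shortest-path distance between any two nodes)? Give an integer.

2

Eccentricity of each node (its greatest distance to any other): C:2, D:2, E:1, F:2, G:2, H:2, I:2, J:2.
The maximum eccentricity is 2, realized for instance by the pair G–C via G – E – C. So the diameter is 2.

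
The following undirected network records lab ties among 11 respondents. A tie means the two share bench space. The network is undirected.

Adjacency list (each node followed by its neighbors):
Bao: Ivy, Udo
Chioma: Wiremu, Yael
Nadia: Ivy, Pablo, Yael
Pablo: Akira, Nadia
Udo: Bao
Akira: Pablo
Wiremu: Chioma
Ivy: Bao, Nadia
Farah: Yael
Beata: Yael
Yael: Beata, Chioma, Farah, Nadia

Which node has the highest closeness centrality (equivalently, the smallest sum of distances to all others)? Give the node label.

Farness (sum of distances to all others) for each node — Akira:35, Bao:31, Beata:29, Chioma:27, Farah:29, Ivy:24, Nadia:19, Pablo:26, Udo:40, Wiremu:36, Yael:20.
The smallest farness is 19, for Nadia, so Nadia has the highest closeness.

Nadia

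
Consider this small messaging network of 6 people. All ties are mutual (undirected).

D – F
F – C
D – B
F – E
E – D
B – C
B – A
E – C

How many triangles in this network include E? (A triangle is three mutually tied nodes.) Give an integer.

2

E's neighbors: C, D, and F.
Neighbor pairs that are themselves tied: E–C–F; E–D–F. Each forms one triangle with E, for 2 in total.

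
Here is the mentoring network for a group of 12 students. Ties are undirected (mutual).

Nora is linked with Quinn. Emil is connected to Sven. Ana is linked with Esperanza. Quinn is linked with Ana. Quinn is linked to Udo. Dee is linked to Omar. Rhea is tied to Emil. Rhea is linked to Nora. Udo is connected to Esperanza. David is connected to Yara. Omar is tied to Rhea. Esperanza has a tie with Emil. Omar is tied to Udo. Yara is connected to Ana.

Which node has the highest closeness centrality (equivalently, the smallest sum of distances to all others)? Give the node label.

Esperanza

Farness (sum of distances to all others) for each node — Ana:24, David:42, Dee:36, Emil:24, Esperanza:22, Nora:26, Omar:26, Quinn:24, Rhea:25, Sven:34, Udo:23, Yara:32.
The smallest farness is 22, for Esperanza, so Esperanza has the highest closeness.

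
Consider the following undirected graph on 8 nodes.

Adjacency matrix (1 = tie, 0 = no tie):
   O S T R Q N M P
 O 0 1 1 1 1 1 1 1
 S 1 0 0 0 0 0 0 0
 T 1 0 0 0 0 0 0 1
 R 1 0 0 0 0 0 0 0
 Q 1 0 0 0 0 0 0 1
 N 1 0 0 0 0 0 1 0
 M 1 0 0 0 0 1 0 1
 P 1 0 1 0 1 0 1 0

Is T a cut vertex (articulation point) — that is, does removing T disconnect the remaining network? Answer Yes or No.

Even without T, every remaining node can still reach every other (the residual graph is connected), so T is not a cut vertex.

No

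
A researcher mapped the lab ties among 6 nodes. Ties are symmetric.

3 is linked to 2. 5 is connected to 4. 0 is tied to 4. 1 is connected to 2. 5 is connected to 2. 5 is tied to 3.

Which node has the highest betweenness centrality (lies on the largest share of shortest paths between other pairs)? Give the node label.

Unnormalized betweenness of each node: 0:0, 1:0, 2:4, 3:0, 4:4, 5:6.
5 has the largest value, 6, making it the main broker — the node through which the most shortest paths run.

5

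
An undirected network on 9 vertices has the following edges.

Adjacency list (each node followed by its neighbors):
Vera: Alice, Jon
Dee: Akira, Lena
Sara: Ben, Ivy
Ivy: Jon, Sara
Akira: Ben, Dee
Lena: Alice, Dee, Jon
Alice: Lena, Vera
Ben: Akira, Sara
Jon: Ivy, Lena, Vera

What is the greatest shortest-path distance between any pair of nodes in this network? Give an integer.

Eccentricity of each node (its greatest distance to any other): Akira:4, Alice:4, Ben:4, Dee:3, Ivy:3, Jon:3, Lena:3, Sara:4, Vera:4.
The maximum eccentricity is 4, realized for instance by the pair Sara–Alice via Sara – Ivy – Jon – Lena – Alice. So the diameter is 4.

4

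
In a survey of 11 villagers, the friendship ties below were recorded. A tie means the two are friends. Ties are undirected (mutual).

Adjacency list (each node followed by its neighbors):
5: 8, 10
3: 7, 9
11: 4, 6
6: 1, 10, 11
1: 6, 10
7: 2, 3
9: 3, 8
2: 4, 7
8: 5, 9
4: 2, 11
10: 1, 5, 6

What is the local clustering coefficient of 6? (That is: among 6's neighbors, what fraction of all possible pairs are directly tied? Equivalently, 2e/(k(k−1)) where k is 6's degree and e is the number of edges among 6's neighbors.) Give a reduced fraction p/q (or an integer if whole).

6's neighbors: 1, 10, and 11 (k = 3).
Possible neighbor pairs: C(3,2) = 3. Edges among them: 1–10 → e = 1.
Clustering(6) = 1/3.

1/3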